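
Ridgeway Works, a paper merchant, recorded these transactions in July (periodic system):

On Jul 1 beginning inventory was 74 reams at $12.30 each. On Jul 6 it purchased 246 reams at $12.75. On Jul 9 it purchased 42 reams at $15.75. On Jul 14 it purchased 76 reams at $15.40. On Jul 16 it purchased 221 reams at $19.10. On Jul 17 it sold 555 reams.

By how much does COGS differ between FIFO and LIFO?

FIFO COGS: 74 @ $12.30 + 246 @ $12.75 + 42 @ $15.75 + 76 @ $15.40 + 117 @ $19.10 = $8,113.30
LIFO COGS: 221 @ $19.10 + 76 @ $15.40 + 42 @ $15.75 + 216 @ $12.75 = $8,807.00
Difference = |$8,113.30 − $8,807.00| = $693.70

$693.70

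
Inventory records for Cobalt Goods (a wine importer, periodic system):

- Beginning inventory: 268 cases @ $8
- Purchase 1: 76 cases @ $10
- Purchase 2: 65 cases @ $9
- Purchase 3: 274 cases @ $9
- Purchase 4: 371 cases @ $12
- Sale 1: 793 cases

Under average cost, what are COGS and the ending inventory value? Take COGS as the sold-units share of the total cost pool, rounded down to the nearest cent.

Sale 1, sell 793: 793/1054 × $10,407.00 → $7,829.93
Ending inventory (cost pool remaining) = $2,577.07
Check: goods available $10,407.00 = COGS $7,829.93 + ending $2,577.07

COGS = $7,829.93; ending inventory = $2,577.07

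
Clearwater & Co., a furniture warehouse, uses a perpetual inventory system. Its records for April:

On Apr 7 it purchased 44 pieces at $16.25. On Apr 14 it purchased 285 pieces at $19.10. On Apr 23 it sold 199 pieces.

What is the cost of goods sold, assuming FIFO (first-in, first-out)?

Apr 23, 199 sold [FIFO — oldest first]: 44 @ $16.25 + 155 @ $19.10 = $3,675.50
Ending inventory: 130 @ $19.10 = $2,483.00

COGS = $3,675.50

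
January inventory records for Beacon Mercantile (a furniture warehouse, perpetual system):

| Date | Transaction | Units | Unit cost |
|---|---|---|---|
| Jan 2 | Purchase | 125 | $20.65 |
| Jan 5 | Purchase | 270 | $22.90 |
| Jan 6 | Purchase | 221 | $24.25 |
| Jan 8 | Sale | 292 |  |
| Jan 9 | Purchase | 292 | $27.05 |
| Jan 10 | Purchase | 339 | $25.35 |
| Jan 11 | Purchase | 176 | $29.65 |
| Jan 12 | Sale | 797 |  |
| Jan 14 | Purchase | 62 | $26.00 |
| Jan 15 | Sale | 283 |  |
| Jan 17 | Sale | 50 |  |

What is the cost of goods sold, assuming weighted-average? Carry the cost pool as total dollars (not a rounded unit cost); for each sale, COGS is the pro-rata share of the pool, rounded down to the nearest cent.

After Jan 2: 125 on hand, pool $2,581.25 (≈ $20.6500 each)
After Jan 5: 395 on hand, pool $8,764.25 (≈ $22.1880 each)
After Jan 6: 616 on hand, pool $14,123.50 (≈ $22.9278 each)
Jan 8, sell 292: 292/616 × $14,123.50 → $6,694.90
After Jan 9: 616 on hand, pool $15,327.20 (≈ $24.8818 each)
After Jan 10: 955 on hand, pool $23,920.85 (≈ $25.0480 each)
After Jan 11: 1131 on hand, pool $29,139.25 (≈ $25.7641 each)
Jan 12, sell 797: 797/1131 × $29,139.25 → $20,534.02
After Jan 14: 396 on hand, pool $10,217.23 (≈ $25.8011 each)
Jan 15, sell 283: 283/396 × $10,217.23 → $7,301.70
Jan 17, sell 50: 50/113 × $2,915.53 → $1,290.05
Total COGS = $6,694.90 + $20,534.02 + $7,301.70 + $1,290.05 = $35,820.67
Ending inventory (cost pool remaining) = $1,625.48
Check: goods available $37,446.15 = COGS $35,820.67 + ending $1,625.48

COGS = $35,820.67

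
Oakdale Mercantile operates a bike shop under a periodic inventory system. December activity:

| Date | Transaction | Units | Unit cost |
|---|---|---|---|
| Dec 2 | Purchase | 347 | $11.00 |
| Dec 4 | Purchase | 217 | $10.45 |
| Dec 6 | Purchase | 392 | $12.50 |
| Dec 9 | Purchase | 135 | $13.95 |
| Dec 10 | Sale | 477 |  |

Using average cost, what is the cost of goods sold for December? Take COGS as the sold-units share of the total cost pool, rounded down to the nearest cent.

Dec 10, sell 477: 477/1091 × $12,867.90 → $5,626.02
Ending inventory (cost pool remaining) = $7,241.88
Check: goods available $12,867.90 = COGS $5,626.02 + ending $7,241.88

COGS = $5,626.02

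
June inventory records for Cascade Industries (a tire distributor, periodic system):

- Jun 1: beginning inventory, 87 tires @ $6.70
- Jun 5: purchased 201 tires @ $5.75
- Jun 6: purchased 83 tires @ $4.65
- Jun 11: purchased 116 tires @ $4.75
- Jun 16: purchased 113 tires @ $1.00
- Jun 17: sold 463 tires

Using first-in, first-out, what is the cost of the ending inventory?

Ending inventory = $227.00

Jun 17, 463 sold [FIFO — oldest first]: 87 @ $6.70 + 201 @ $5.75 + 83 @ $4.65 + 92 @ $4.75 = $2,561.60
Ending inventory: 24 @ $4.75 + 113 @ $1.00 = $227.00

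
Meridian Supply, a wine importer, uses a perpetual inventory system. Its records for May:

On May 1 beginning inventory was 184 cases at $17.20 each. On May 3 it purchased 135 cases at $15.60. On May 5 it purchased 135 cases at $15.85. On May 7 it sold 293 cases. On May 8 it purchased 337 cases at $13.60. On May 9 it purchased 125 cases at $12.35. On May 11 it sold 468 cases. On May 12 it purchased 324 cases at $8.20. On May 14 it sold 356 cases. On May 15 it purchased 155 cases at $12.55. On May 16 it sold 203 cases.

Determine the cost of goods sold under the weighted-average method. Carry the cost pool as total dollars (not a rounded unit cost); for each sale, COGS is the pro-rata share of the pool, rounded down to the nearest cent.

COGS = $17,279.79

After May 1: 184 on hand, pool $3,164.80 (≈ $17.2000 each)
After May 3: 319 on hand, pool $5,270.80 (≈ $16.5229 each)
After May 5: 454 on hand, pool $7,410.55 (≈ $16.3228 each)
May 7, sell 293: 293/454 × $7,410.55 → $4,782.57
After May 8: 498 on hand, pool $7,211.18 (≈ $14.4803 each)
After May 9: 623 on hand, pool $8,754.93 (≈ $14.0529 each)
May 11, sell 468: 468/623 × $8,754.93 → $6,576.73
After May 12: 479 on hand, pool $4,835.00 (≈ $10.0939 each)
May 14, sell 356: 356/479 × $4,835.00 → $3,593.44
After May 15: 278 on hand, pool $3,186.81 (≈ $11.4633 each)
May 16, sell 203: 203/278 × $3,186.81 → $2,327.05
Total COGS = $4,782.57 + $6,576.73 + $3,593.44 + $2,327.05 = $17,279.79
Ending inventory (cost pool remaining) = $859.76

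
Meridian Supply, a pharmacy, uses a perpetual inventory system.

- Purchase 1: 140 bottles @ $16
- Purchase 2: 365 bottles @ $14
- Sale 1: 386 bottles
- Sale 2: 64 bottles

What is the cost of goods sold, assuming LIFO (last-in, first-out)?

Sale 1 (386) [LIFO — newest first]: 365 @ $14 + 21 @ $16 = $5,446
Sale 2 (64) [LIFO — newest first]: 64 @ $16 = $1,024
Total COGS = $5,446 + $1,024 = $6,470
Ending inventory: 55 @ $16 = $880

COGS = $6,470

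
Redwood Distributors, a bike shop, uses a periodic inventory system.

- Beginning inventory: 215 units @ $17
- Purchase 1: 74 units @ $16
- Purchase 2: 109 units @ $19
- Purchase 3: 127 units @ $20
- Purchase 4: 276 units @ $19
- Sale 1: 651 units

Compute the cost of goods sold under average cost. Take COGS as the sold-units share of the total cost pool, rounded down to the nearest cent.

COGS = $11,942.31

Sale 1, sell 651: 651/801 × $14,694.00 → $11,942.31
Ending inventory (cost pool remaining) = $2,751.69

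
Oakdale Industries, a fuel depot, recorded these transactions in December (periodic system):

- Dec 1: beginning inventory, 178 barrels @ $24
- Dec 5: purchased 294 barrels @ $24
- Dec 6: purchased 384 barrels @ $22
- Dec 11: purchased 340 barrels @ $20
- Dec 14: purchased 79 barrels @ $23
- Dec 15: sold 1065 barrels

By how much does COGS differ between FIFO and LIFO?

FIFO COGS: 178 @ $24 + 294 @ $24 + 384 @ $22 + 209 @ $20 = $23,956
LIFO COGS: 79 @ $23 + 340 @ $20 + 384 @ $22 + 262 @ $24 = $23,353
Difference = |$23,956 − $23,353| = $603

$603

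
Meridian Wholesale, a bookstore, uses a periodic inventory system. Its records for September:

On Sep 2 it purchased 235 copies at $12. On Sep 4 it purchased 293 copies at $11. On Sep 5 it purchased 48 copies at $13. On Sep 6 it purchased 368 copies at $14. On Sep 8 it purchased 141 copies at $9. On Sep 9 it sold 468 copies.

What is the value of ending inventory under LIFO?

Ending inventory = $7,241

Sep 9, 468 sold [LIFO — newest first]: 141 @ $9 + 327 @ $14 = $5,847
Ending inventory: 235 @ $12 + 293 @ $11 + 48 @ $13 + 41 @ $14 = $7,241
Check: goods available $13,088 = COGS $5,847 + ending $7,241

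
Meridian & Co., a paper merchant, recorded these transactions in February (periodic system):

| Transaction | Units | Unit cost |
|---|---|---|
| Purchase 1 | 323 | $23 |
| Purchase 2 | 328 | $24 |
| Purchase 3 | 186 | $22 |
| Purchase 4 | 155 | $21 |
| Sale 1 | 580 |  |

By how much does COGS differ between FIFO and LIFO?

$514

FIFO COGS: 323 @ $23 + 257 @ $24 = $13,597
LIFO COGS: 155 @ $21 + 186 @ $22 + 239 @ $24 = $13,083
Difference = |$13,597 − $13,083| = $514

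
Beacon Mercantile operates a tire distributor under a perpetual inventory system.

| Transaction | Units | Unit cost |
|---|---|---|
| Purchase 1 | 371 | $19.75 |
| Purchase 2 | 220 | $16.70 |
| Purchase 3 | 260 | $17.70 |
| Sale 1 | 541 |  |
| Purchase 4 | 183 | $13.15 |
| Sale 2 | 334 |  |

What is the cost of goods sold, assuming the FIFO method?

COGS = $15,918.85

Sale 1 (541) [FIFO — oldest first]: 371 @ $19.75 + 170 @ $16.70 = $10,166.25
Sale 2 (334) [FIFO — oldest first]: 50 @ $16.70 + 260 @ $17.70 + 24 @ $13.15 = $5,752.60
Total COGS = $10,166.25 + $5,752.60 = $15,918.85
Ending inventory: 159 @ $13.15 = $2,090.85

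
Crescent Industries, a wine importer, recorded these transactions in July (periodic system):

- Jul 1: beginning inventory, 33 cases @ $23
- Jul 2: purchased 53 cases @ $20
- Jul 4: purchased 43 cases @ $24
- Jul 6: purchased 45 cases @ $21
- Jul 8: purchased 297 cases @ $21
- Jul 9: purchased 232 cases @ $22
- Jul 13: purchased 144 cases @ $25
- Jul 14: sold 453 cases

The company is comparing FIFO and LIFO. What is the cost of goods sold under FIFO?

COGS = $9,655

FIFO COGS: 33 @ $23 + 53 @ $20 + 43 @ $24 + 45 @ $21 + 279 @ $21 = $9,655
LIFO COGS: 144 @ $25 + 232 @ $22 + 77 @ $21 = $10,321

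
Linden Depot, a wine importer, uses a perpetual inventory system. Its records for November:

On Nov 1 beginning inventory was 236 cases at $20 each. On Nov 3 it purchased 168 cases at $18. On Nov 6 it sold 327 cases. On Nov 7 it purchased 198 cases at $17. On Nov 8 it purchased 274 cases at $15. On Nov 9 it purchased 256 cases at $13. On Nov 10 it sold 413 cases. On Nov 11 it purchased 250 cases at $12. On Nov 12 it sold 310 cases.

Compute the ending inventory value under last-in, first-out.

Ending inventory = $5,761

Nov 6, 327 sold [LIFO — newest first]: 168 @ $18 + 159 @ $20 = $6,204
Nov 10, 413 sold [LIFO — newest first]: 256 @ $13 + 157 @ $15 = $5,683
Nov 12, 310 sold [LIFO — newest first]: 250 @ $12 + 60 @ $15 = $3,900
Total COGS = $6,204 + $5,683 + $3,900 = $15,787
Ending inventory: 77 @ $20 + 198 @ $17 + 57 @ $15 = $5,761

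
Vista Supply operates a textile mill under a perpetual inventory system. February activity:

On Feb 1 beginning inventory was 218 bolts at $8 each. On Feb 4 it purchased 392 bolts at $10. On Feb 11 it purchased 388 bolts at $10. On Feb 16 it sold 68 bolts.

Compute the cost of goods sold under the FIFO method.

COGS = $544

Feb 16, 68 sold [FIFO — oldest first]: 68 @ $8 = $544
Ending inventory: 150 @ $8 + 392 @ $10 + 388 @ $10 = $9,000
Check: goods available $9,544 = COGS $544 + ending $9,000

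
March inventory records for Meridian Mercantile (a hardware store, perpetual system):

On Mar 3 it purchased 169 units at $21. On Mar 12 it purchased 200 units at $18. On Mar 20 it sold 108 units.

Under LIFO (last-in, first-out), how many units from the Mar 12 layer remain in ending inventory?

92

Mar 20, 108 sold [LIFO — newest first]: 108 @ $18 = $1,944
Ending inventory: 169 @ $21 + 92 @ $18 = $5,205
Check: goods available $7,149 = COGS $1,944 + ending $5,205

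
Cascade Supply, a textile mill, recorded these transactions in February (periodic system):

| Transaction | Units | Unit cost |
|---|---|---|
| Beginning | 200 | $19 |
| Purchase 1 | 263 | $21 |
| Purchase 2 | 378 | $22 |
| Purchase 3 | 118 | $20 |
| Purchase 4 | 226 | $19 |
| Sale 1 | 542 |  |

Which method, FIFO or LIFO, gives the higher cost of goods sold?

FIFO COGS: 200 @ $19 + 263 @ $21 + 79 @ $22 = $11,061
LIFO COGS: 226 @ $19 + 118 @ $20 + 198 @ $22 = $11,010

FIFO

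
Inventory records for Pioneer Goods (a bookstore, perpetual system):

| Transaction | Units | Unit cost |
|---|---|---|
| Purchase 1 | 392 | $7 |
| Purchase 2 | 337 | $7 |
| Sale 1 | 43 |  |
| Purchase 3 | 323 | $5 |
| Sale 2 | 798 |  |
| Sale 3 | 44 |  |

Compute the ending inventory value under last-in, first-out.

Sale 1 (43) [LIFO — newest first]: 43 @ $7 = $301
Sale 2 (798) [LIFO — newest first]: 323 @ $5 + 294 @ $7 + 181 @ $7 = $4,940
Sale 3 (44) [LIFO — newest first]: 44 @ $7 = $308
Total COGS = $301 + $4,940 + $308 = $5,549
Ending inventory: 167 @ $7 = $1,169
Check: goods available $6,718 = COGS $5,549 + ending $1,169

Ending inventory = $1,169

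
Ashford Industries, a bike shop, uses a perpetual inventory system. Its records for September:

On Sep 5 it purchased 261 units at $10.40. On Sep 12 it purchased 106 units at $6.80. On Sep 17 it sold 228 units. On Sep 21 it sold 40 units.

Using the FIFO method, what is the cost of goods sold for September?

COGS = $2,762.00

Sep 17, 228 sold [FIFO — oldest first]: 228 @ $10.40 = $2,371.20
Sep 21, 40 sold [FIFO — oldest first]: 33 @ $10.40 + 7 @ $6.80 = $390.80
Total COGS = $2,371.20 + $390.80 = $2,762.00
Ending inventory: 99 @ $6.80 = $673.20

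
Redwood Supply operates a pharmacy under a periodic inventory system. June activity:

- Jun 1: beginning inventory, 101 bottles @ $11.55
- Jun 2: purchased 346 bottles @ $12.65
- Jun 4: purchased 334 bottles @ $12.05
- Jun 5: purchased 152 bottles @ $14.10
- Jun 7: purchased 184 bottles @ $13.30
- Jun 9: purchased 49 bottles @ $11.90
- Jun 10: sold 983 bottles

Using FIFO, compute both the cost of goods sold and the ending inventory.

COGS = $12,376.35; ending inventory = $2,365.30

Jun 10, 983 sold [FIFO — oldest first]: 101 @ $11.55 + 346 @ $12.65 + 334 @ $12.05 + 152 @ $14.10 + 50 @ $13.30 = $12,376.35
Ending inventory: 134 @ $13.30 + 49 @ $11.90 = $2,365.30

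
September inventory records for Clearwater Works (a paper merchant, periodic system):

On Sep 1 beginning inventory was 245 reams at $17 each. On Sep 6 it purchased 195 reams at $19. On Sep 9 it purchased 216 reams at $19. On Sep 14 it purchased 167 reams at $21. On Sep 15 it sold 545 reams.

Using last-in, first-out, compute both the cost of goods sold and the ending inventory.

COGS = $10,689; ending inventory = $4,792

Sep 15, 545 sold [LIFO — newest first]: 167 @ $21 + 216 @ $19 + 162 @ $19 = $10,689
Ending inventory: 245 @ $17 + 33 @ $19 = $4,792
Check: goods available $15,481 = COGS $10,689 + ending $4,792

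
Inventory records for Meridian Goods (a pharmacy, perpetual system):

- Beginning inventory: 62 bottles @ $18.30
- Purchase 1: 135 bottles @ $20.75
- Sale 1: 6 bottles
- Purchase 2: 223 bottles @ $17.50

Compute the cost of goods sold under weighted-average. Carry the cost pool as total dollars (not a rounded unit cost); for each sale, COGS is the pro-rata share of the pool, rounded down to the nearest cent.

After Beginning: 62 on hand, pool $1,134.60 (≈ $18.3000 each)
After Purchase 1: 197 on hand, pool $3,935.85 (≈ $19.9789 each)
Sale 1, sell 6: 6/197 × $3,935.85 → $119.87
After Purchase 2: 414 on hand, pool $7,718.48 (≈ $18.6437 each)
Ending inventory (cost pool remaining) = $7,718.48
Check: goods available $7,838.35 = COGS $119.87 + ending $7,718.48

COGS = $119.87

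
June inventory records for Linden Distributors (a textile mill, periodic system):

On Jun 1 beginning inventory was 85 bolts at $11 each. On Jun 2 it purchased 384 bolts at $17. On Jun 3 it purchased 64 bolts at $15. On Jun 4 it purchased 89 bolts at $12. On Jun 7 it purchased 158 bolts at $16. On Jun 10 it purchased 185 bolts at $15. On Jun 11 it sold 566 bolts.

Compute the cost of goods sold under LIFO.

Jun 11, 566 sold [LIFO — newest first]: 185 @ $15 + 158 @ $16 + 89 @ $12 + 64 @ $15 + 70 @ $17 = $8,521
Ending inventory: 85 @ $11 + 314 @ $17 = $6,273
Check: goods available $14,794 = COGS $8,521 + ending $6,273

COGS = $8,521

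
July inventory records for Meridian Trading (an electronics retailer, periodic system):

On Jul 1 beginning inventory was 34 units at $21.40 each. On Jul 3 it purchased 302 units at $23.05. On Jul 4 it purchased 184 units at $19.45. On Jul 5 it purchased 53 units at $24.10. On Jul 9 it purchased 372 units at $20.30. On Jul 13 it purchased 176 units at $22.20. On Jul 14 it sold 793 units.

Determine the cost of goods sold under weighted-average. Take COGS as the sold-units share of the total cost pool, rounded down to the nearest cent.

Jul 14, sell 793: 793/1121 × $24,003.60 → $16,980.24
Ending inventory (cost pool remaining) = $7,023.36

COGS = $16,980.24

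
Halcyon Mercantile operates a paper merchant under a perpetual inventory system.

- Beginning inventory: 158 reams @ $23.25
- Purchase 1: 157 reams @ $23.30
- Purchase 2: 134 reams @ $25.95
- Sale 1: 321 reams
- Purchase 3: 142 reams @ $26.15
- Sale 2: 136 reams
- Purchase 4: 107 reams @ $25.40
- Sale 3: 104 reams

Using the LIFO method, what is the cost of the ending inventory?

Ending inventory = $3,209.10

Sale 1 (321) [LIFO — newest first]: 134 @ $25.95 + 157 @ $23.30 + 30 @ $23.25 = $7,832.90
Sale 2 (136) [LIFO — newest first]: 136 @ $26.15 = $3,556.40
Sale 3 (104) [LIFO — newest first]: 104 @ $25.40 = $2,641.60
Total COGS = $7,832.90 + $3,556.40 + $2,641.60 = $14,030.90
Ending inventory: 128 @ $23.25 + 6 @ $26.15 + 3 @ $25.40 = $3,209.10
Check: goods available $17,240.00 = COGS $14,030.90 + ending $3,209.10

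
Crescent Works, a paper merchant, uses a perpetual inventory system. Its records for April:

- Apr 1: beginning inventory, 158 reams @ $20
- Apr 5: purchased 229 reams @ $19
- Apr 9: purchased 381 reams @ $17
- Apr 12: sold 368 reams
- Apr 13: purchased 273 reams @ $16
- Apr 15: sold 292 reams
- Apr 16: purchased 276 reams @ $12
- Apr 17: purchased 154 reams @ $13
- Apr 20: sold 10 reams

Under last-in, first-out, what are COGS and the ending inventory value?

COGS = $11,089; ending inventory = $12,581

Apr 12, 368 sold [LIFO — newest first]: 368 @ $17 = $6,256
Apr 15, 292 sold [LIFO — newest first]: 273 @ $16 + 13 @ $17 + 6 @ $19 = $4,703
Apr 20, 10 sold [LIFO — newest first]: 10 @ $13 = $130
Total COGS = $6,256 + $4,703 + $130 = $11,089
Ending inventory: 158 @ $20 + 223 @ $19 + 276 @ $12 + 144 @ $13 = $12,581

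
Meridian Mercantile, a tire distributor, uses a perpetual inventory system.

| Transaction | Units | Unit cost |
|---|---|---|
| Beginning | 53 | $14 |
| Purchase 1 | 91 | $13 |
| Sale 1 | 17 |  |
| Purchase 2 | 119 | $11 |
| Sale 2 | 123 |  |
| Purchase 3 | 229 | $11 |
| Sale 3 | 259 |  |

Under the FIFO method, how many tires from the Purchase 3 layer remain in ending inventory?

Sale 1 (17) [FIFO — oldest first]: 17 @ $14 = $238
Sale 2 (123) [FIFO — oldest first]: 36 @ $14 + 87 @ $13 = $1,635
Sale 3 (259) [FIFO — oldest first]: 4 @ $13 + 119 @ $11 + 136 @ $11 = $2,857
Total COGS = $238 + $1,635 + $2,857 = $4,730
Ending inventory: 93 @ $11 = $1,023

93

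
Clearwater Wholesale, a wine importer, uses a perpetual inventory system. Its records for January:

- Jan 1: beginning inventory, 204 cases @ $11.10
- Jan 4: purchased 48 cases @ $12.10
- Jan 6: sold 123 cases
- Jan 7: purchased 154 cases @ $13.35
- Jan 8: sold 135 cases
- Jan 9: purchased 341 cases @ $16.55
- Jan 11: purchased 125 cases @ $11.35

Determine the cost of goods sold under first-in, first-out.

Jan 6, 123 sold [FIFO — oldest first]: 123 @ $11.10 = $1,365.30
Jan 8, 135 sold [FIFO — oldest first]: 81 @ $11.10 + 48 @ $12.10 + 6 @ $13.35 = $1,560.00
Total COGS = $1,365.30 + $1,560.00 = $2,925.30
Ending inventory: 148 @ $13.35 + 341 @ $16.55 + 125 @ $11.35 = $9,038.10

COGS = $2,925.30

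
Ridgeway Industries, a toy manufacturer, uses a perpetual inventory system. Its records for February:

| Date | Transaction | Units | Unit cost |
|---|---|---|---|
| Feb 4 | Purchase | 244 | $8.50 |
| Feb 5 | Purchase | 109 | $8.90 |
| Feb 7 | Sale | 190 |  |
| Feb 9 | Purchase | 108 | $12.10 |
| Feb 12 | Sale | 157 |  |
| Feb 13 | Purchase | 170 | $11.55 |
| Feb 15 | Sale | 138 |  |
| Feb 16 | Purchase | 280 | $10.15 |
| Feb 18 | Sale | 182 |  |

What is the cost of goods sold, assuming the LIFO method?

COGS = $6,823.10

Feb 7, 190 sold [LIFO — newest first]: 109 @ $8.90 + 81 @ $8.50 = $1,658.60
Feb 12, 157 sold [LIFO — newest first]: 108 @ $12.10 + 49 @ $8.50 = $1,723.30
Feb 15, 138 sold [LIFO — newest first]: 138 @ $11.55 = $1,593.90
Feb 18, 182 sold [LIFO — newest first]: 182 @ $10.15 = $1,847.30
Total COGS = $1,658.60 + $1,723.30 + $1,593.90 + $1,847.30 = $6,823.10
Ending inventory: 114 @ $8.50 + 32 @ $11.55 + 98 @ $10.15 = $2,333.30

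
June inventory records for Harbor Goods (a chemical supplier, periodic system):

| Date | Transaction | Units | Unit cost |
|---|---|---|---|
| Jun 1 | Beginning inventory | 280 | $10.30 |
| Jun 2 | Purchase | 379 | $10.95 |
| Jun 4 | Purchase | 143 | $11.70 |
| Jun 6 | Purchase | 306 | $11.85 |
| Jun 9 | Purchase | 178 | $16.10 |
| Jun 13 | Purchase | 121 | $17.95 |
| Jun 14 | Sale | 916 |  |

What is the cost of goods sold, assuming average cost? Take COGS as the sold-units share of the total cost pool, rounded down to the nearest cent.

Jun 14, sell 916: 916/1407 × $17,371.00 → $11,309.05
Ending inventory (cost pool remaining) = $6,061.95

COGS = $11,309.05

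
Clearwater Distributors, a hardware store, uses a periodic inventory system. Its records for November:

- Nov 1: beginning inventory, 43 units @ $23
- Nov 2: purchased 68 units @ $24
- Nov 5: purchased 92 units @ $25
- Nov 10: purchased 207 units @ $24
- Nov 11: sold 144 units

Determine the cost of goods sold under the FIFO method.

COGS = $3,446

Nov 11, 144 sold [FIFO — oldest first]: 43 @ $23 + 68 @ $24 + 33 @ $25 = $3,446
Ending inventory: 59 @ $25 + 207 @ $24 = $6,443
Check: goods available $9,889 = COGS $3,446 + ending $6,443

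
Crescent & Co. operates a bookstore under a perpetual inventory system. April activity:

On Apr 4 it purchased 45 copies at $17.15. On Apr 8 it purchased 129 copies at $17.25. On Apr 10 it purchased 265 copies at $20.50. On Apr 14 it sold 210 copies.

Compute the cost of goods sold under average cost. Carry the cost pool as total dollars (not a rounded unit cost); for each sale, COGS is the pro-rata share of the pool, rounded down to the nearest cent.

After Apr 4: 45 on hand, pool $771.75 (≈ $17.1500 each)
After Apr 8: 174 on hand, pool $2,997.00 (≈ $17.2241 each)
After Apr 10: 439 on hand, pool $8,429.50 (≈ $19.2016 each)
Apr 14, sell 210: 210/439 × $8,429.50 → $4,032.33
Ending inventory (cost pool remaining) = $4,397.17

COGS = $4,032.33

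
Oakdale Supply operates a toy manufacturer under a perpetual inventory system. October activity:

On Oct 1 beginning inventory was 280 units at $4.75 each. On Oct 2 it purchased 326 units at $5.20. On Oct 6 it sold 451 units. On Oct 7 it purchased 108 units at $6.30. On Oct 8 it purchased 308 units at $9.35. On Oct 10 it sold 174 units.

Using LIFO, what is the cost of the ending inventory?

Oct 6, 451 sold [LIFO — newest first]: 326 @ $5.20 + 125 @ $4.75 = $2,288.95
Oct 10, 174 sold [LIFO — newest first]: 174 @ $9.35 = $1,626.90
Total COGS = $2,288.95 + $1,626.90 = $3,915.85
Ending inventory: 155 @ $4.75 + 108 @ $6.30 + 134 @ $9.35 = $2,669.55
Check: goods available $6,585.40 = COGS $3,915.85 + ending $2,669.55

Ending inventory = $2,669.55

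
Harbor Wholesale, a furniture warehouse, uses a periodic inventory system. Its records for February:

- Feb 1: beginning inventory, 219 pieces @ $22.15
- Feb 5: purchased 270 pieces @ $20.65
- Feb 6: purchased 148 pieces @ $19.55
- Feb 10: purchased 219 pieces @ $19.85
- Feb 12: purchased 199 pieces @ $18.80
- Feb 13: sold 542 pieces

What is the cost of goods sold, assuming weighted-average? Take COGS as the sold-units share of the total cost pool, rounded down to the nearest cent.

Feb 13, sell 542: 542/1055 × $21,408.10 → $10,998.28
Ending inventory (cost pool remaining) = $10,409.82

COGS = $10,998.28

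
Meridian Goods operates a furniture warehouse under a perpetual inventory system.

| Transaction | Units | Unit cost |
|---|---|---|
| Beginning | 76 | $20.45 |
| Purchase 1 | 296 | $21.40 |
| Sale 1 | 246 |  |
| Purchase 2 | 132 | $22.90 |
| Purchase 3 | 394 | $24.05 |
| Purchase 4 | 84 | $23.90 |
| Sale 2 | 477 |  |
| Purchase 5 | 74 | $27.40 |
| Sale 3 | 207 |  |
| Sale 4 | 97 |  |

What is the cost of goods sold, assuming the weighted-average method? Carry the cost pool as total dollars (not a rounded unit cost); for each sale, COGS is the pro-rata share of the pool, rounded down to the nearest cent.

After Beginning: 76 on hand, pool $1,554.20 (≈ $20.4500 each)
After Purchase 1: 372 on hand, pool $7,888.60 (≈ $21.2059 each)
Sale 1, sell 246: 246/372 × $7,888.60 → $5,216.65
After Purchase 2: 258 on hand, pool $5,694.75 (≈ $22.0727 each)
After Purchase 3: 652 on hand, pool $15,170.45 (≈ $23.2676 each)
After Purchase 4: 736 on hand, pool $17,178.05 (≈ $23.3397 each)
Sale 2, sell 477: 477/736 × $17,178.05 → $11,133.05
After Purchase 5: 333 on hand, pool $8,072.60 (≈ $24.2420 each)
Sale 3, sell 207: 207/333 × $8,072.60 → $5,018.10
Sale 4, sell 97: 97/126 × $3,054.50 → $2,351.48
Total COGS = $5,216.65 + $11,133.05 + $5,018.10 + $2,351.48 = $23,719.28
Ending inventory (cost pool remaining) = $703.02
Check: goods available $24,422.30 = COGS $23,719.28 + ending $703.02

COGS = $23,719.28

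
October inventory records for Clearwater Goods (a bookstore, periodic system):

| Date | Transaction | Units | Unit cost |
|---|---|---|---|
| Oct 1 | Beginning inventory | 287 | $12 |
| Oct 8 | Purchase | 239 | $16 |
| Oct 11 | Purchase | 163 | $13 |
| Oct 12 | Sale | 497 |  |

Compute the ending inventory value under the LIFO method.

Ending inventory = $2,304

Oct 12, 497 sold [LIFO — newest first]: 163 @ $13 + 239 @ $16 + 95 @ $12 = $7,083
Ending inventory: 192 @ $12 = $2,304
Check: goods available $9,387 = COGS $7,083 + ending $2,304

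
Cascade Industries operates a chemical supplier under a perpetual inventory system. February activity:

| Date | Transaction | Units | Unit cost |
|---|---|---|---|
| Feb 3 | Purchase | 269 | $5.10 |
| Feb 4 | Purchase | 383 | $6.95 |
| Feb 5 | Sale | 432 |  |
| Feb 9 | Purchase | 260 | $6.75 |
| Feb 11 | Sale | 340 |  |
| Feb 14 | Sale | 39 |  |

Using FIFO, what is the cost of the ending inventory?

Ending inventory = $681.75

Feb 5, 432 sold [FIFO — oldest first]: 269 @ $5.10 + 163 @ $6.95 = $2,504.75
Feb 11, 340 sold [FIFO — oldest first]: 220 @ $6.95 + 120 @ $6.75 = $2,339.00
Feb 14, 39 sold [FIFO — oldest first]: 39 @ $6.75 = $263.25
Total COGS = $2,504.75 + $2,339.00 + $263.25 = $5,107.00
Ending inventory: 101 @ $6.75 = $681.75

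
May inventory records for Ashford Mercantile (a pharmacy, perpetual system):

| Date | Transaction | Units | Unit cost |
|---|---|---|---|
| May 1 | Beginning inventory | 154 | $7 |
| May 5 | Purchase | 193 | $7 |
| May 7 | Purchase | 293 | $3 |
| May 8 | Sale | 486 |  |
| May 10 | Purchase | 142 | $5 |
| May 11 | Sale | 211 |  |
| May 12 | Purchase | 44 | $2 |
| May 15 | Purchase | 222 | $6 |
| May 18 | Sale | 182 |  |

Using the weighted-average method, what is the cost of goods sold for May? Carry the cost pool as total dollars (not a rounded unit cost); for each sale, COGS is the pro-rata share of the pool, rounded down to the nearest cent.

After May 1: 154 on hand, pool $1,078.00 (≈ $7.0000 each)
After May 5: 347 on hand, pool $2,429.00 (≈ $7.0000 each)
After May 7: 640 on hand, pool $3,308.00 (≈ $5.1688 each)
May 8, sell 486: 486/640 × $3,308.00 → $2,512.01
After May 10: 296 on hand, pool $1,505.99 (≈ $5.0878 each)
May 11, sell 211: 211/296 × $1,505.99 → $1,073.52
After May 12: 129 on hand, pool $520.47 (≈ $4.0347 each)
After May 15: 351 on hand, pool $1,852.47 (≈ $5.2777 each)
May 18, sell 182: 182/351 × $1,852.47 → $960.54
Total COGS = $2,512.01 + $1,073.52 + $960.54 = $4,546.07
Ending inventory (cost pool remaining) = $891.93
Check: goods available $5,438.00 = COGS $4,546.07 + ending $891.93

COGS = $4,546.07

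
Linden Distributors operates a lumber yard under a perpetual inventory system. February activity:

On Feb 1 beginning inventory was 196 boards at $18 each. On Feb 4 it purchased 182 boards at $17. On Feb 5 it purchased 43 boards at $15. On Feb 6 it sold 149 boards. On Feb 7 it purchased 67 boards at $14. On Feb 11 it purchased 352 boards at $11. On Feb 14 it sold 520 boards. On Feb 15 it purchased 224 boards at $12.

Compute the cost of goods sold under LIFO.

Feb 6, 149 sold [LIFO — newest first]: 43 @ $15 + 106 @ $17 = $2,447
Feb 14, 520 sold [LIFO — newest first]: 352 @ $11 + 67 @ $14 + 76 @ $17 + 25 @ $18 = $6,552
Total COGS = $2,447 + $6,552 = $8,999
Ending inventory: 171 @ $18 + 224 @ $12 = $5,766
Check: goods available $14,765 = COGS $8,999 + ending $5,766

COGS = $8,999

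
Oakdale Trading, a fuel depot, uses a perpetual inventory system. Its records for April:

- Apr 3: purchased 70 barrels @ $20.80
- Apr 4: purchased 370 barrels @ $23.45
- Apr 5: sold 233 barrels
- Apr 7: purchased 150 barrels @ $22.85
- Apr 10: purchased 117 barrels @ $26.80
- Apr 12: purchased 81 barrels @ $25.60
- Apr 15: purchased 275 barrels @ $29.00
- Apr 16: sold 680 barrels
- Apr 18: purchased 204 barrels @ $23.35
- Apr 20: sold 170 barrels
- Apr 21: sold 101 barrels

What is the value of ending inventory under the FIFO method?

Ending inventory = $1,938.05

Apr 5, 233 sold [FIFO — oldest first]: 70 @ $20.80 + 163 @ $23.45 = $5,278.35
Apr 16, 680 sold [FIFO — oldest first]: 207 @ $23.45 + 150 @ $22.85 + 117 @ $26.80 + 81 @ $25.60 + 125 @ $29.00 = $17,115.85
Apr 20, 170 sold [FIFO — oldest first]: 150 @ $29.00 + 20 @ $23.35 = $4,817.00
Apr 21, 101 sold [FIFO — oldest first]: 101 @ $23.35 = $2,358.35
Total COGS = $5,278.35 + $17,115.85 + $4,817.00 + $2,358.35 = $29,569.55
Ending inventory: 83 @ $23.35 = $1,938.05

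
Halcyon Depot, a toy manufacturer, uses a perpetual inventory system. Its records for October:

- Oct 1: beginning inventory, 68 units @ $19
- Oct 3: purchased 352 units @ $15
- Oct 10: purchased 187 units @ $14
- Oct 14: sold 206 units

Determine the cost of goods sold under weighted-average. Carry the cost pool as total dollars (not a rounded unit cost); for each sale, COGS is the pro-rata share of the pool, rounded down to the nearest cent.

COGS = $3,118.84

After Oct 1: 68 on hand, pool $1,292.00 (≈ $19.0000 each)
After Oct 3: 420 on hand, pool $6,572.00 (≈ $15.6476 each)
After Oct 10: 607 on hand, pool $9,190.00 (≈ $15.1400 each)
Oct 14, sell 206: 206/607 × $9,190.00 → $3,118.84
Ending inventory (cost pool remaining) = $6,071.16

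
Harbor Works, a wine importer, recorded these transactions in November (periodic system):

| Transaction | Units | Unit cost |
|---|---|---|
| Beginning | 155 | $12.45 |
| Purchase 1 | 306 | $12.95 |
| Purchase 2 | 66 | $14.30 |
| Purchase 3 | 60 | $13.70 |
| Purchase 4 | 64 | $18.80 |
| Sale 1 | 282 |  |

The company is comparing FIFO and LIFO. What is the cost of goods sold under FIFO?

FIFO COGS: 155 @ $12.45 + 127 @ $12.95 = $3,574.40
LIFO COGS: 64 @ $18.80 + 60 @ $13.70 + 66 @ $14.30 + 92 @ $12.95 = $4,160.40

COGS = $3,574.40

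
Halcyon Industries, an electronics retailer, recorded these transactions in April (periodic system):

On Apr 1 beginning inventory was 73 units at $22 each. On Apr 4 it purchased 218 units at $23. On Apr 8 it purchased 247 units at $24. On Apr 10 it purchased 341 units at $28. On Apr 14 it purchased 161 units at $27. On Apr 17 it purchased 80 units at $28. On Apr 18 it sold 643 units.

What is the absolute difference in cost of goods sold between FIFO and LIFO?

FIFO COGS: 73 @ $22 + 218 @ $23 + 247 @ $24 + 105 @ $28 = $15,488
LIFO COGS: 80 @ $28 + 161 @ $27 + 341 @ $28 + 61 @ $24 = $17,599
Difference = |$15,488 − $17,599| = $2,111

$2,111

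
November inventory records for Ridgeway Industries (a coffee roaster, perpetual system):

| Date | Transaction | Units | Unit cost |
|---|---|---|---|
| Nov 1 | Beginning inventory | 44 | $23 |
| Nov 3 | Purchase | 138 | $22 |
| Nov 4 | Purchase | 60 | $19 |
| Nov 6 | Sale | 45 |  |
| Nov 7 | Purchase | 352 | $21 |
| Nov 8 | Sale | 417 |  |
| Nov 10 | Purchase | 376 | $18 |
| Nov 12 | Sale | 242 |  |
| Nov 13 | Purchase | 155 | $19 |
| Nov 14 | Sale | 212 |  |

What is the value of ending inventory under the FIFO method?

Ending inventory = $3,917

Nov 6, 45 sold [FIFO — oldest first]: 44 @ $23 + 1 @ $22 = $1,034
Nov 8, 417 sold [FIFO — oldest first]: 137 @ $22 + 60 @ $19 + 220 @ $21 = $8,774
Nov 12, 242 sold [FIFO — oldest first]: 132 @ $21 + 110 @ $18 = $4,752
Nov 14, 212 sold [FIFO — oldest first]: 212 @ $18 = $3,816
Total COGS = $1,034 + $8,774 + $4,752 + $3,816 = $18,376
Ending inventory: 54 @ $18 + 155 @ $19 = $3,917
Check: goods available $22,293 = COGS $18,376 + ending $3,917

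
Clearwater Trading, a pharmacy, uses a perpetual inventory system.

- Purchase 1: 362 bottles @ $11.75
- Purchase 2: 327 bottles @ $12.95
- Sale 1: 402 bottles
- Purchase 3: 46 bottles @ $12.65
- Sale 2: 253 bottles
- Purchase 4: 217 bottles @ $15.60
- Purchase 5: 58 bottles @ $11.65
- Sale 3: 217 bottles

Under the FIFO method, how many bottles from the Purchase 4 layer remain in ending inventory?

Sale 1 (402) [FIFO — oldest first]: 362 @ $11.75 + 40 @ $12.95 = $4,771.50
Sale 2 (253) [FIFO — oldest first]: 253 @ $12.95 = $3,276.35
Sale 3 (217) [FIFO — oldest first]: 34 @ $12.95 + 46 @ $12.65 + 137 @ $15.60 = $3,159.40
Total COGS = $4,771.50 + $3,276.35 + $3,159.40 = $11,207.25
Ending inventory: 80 @ $15.60 + 58 @ $11.65 = $1,923.70

80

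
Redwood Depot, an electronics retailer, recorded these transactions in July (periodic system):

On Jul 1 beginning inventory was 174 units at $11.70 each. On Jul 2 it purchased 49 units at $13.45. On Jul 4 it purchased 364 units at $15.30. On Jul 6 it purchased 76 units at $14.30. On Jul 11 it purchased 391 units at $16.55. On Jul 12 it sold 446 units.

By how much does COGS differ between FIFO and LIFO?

FIFO COGS: 174 @ $11.70 + 49 @ $13.45 + 223 @ $15.30 = $6,106.75
LIFO COGS: 391 @ $16.55 + 55 @ $14.30 = $7,257.55
Difference = |$6,106.75 − $7,257.55| = $1,150.80

$1,150.80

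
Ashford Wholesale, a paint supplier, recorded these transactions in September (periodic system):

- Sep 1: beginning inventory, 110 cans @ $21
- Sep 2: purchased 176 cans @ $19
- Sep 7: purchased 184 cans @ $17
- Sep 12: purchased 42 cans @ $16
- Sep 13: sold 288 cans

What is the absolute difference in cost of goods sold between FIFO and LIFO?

FIFO COGS: 110 @ $21 + 176 @ $19 + 2 @ $17 = $5,688
LIFO COGS: 42 @ $16 + 184 @ $17 + 62 @ $19 = $4,978
Difference = |$5,688 − $4,978| = $710

$710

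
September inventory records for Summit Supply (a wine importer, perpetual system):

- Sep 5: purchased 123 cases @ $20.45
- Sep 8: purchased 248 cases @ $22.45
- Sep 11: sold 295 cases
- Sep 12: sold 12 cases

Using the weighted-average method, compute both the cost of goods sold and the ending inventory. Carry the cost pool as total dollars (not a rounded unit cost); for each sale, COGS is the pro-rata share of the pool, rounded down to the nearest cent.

After Sep 5: 123 on hand, pool $2,515.35 (≈ $20.4500 each)
After Sep 8: 371 on hand, pool $8,082.95 (≈ $21.7869 each)
Sep 11, sell 295: 295/371 × $8,082.95 → $6,427.14
Sep 12, sell 12: 12/76 × $1,655.81 → $261.44
Total COGS = $6,427.14 + $261.44 = $6,688.58
Ending inventory (cost pool remaining) = $1,394.37
Check: goods available $8,082.95 = COGS $6,688.58 + ending $1,394.37

COGS = $6,688.58; ending inventory = $1,394.37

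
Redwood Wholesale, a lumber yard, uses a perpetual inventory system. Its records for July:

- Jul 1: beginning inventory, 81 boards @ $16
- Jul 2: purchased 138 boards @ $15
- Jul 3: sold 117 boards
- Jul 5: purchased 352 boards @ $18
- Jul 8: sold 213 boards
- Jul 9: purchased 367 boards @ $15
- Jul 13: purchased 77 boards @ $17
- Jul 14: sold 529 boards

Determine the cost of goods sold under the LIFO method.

Jul 3, 117 sold [LIFO — newest first]: 117 @ $15 = $1,755
Jul 8, 213 sold [LIFO — newest first]: 213 @ $18 = $3,834
Jul 14, 529 sold [LIFO — newest first]: 77 @ $17 + 367 @ $15 + 85 @ $18 = $8,344
Total COGS = $1,755 + $3,834 + $8,344 = $13,933
Ending inventory: 81 @ $16 + 21 @ $15 + 54 @ $18 = $2,583
Check: goods available $16,516 = COGS $13,933 + ending $2,583

COGS = $13,933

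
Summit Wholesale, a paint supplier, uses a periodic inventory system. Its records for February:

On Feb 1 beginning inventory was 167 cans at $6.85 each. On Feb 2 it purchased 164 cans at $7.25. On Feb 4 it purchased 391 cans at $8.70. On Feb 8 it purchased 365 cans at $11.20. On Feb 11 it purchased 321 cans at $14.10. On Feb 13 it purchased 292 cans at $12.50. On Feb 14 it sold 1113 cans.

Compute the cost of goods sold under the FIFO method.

Feb 14, 1113 sold [FIFO — oldest first]: 167 @ $6.85 + 164 @ $7.25 + 391 @ $8.70 + 365 @ $11.20 + 26 @ $14.10 = $10,189.25
Ending inventory: 295 @ $14.10 + 292 @ $12.50 = $7,809.50

COGS = $10,189.25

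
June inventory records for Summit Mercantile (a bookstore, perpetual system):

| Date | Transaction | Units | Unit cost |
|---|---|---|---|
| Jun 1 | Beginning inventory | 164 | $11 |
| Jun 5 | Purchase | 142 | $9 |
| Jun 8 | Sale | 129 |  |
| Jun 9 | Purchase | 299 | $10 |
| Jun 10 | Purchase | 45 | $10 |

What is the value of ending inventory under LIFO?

Jun 8, 129 sold [LIFO — newest first]: 129 @ $9 = $1,161
Ending inventory: 164 @ $11 + 13 @ $9 + 299 @ $10 + 45 @ $10 = $5,361

Ending inventory = $5,361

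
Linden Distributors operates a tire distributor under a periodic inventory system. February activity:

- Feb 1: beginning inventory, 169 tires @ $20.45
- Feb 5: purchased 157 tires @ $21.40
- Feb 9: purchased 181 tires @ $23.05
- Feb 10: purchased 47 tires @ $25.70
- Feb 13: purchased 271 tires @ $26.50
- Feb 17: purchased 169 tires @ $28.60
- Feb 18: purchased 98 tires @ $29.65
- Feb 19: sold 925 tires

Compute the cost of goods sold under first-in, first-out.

Feb 19, 925 sold [FIFO — oldest first]: 169 @ $20.45 + 157 @ $21.40 + 181 @ $23.05 + 47 @ $25.70 + 271 @ $26.50 + 100 @ $28.60 = $22,237.30
Ending inventory: 69 @ $28.60 + 98 @ $29.65 = $4,879.10

COGS = $22,237.30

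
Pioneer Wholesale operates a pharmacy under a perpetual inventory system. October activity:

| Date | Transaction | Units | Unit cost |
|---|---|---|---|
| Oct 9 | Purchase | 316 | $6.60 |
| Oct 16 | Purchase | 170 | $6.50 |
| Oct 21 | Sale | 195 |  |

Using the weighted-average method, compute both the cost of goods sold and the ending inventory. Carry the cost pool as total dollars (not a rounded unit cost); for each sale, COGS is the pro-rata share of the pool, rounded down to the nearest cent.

COGS = $1,280.17; ending inventory = $1,910.43

After Oct 9: 316 on hand, pool $2,085.60 (≈ $6.6000 each)
After Oct 16: 486 on hand, pool $3,190.60 (≈ $6.5650 each)
Oct 21, sell 195: 195/486 × $3,190.60 → $1,280.17
Ending inventory (cost pool remaining) = $1,910.43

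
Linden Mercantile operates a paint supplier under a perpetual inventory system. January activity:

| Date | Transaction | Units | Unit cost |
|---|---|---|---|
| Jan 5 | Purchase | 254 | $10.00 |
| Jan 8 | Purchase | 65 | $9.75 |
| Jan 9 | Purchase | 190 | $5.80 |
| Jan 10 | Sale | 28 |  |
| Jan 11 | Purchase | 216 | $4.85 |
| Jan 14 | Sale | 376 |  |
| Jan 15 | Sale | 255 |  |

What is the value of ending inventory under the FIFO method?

Jan 10, 28 sold [FIFO — oldest first]: 28 @ $10.00 = $280.00
Jan 14, 376 sold [FIFO — oldest first]: 226 @ $10.00 + 65 @ $9.75 + 85 @ $5.80 = $3,386.75
Jan 15, 255 sold [FIFO — oldest first]: 105 @ $5.80 + 150 @ $4.85 = $1,336.50
Total COGS = $280.00 + $3,386.75 + $1,336.50 = $5,003.25
Ending inventory: 66 @ $4.85 = $320.10

Ending inventory = $320.10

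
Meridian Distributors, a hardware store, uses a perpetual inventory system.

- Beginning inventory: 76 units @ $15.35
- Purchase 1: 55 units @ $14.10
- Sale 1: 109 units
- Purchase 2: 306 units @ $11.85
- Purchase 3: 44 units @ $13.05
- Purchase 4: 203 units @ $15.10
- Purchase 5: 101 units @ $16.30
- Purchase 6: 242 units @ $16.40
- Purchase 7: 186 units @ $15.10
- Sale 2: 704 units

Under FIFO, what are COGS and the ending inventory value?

COGS = $11,313.20; ending inventory = $6,318.20

Sale 1 (109) [FIFO — oldest first]: 76 @ $15.35 + 33 @ $14.10 = $1,631.90
Sale 2 (704) [FIFO — oldest first]: 22 @ $14.10 + 306 @ $11.85 + 44 @ $13.05 + 203 @ $15.10 + 101 @ $16.30 + 28 @ $16.40 = $9,681.30
Total COGS = $1,631.90 + $9,681.30 = $11,313.20
Ending inventory: 214 @ $16.40 + 186 @ $15.10 = $6,318.20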